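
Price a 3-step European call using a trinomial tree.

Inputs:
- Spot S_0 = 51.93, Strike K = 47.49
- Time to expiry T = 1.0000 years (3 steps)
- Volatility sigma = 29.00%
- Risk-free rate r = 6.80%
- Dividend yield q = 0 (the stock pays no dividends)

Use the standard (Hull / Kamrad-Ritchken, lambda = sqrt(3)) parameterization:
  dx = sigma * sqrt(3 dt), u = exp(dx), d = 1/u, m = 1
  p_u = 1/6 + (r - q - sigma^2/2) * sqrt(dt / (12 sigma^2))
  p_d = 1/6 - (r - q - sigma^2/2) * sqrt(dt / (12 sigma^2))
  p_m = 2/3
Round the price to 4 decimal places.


Answer: Price = V(0,0) = 10.1655

Derivation:
dt = T/N = 0.333333; dx = sigma*sqrt(3*dt) = 0.290000
u = exp(dx) = 1.336427; d = 1/u = 0.748264
p_u = 0.181580, p_m = 0.666667, p_d = 0.151753
Discount per step: exp(-r*dt) = 0.977588
Stock lattice S(k, j) with j the centered position index:
  k=0: S(0,+0) = 51.9300
  k=1: S(1,-1) = 38.8573; S(1,+0) = 51.9300; S(1,+1) = 69.4007
  k=2: S(2,-2) = 29.0755; S(2,-1) = 38.8573; S(2,+0) = 51.9300; S(2,+1) = 69.4007; S(2,+2) = 92.7490
  k=3: S(3,-3) = 21.7562; S(3,-2) = 29.0755; S(3,-1) = 38.8573; S(3,+0) = 51.9300; S(3,+1) = 69.4007; S(3,+2) = 92.7490; S(3,+3) = 123.9523
Terminal payoffs V(N, j) = max(S_T - K, 0):
  V(3,-3) = 0.000000; V(3,-2) = 0.000000; V(3,-1) = 0.000000; V(3,+0) = 4.440000; V(3,+1) = 21.910679; V(3,+2) = 45.258976; V(3,+3) = 76.462281
Backward induction: V(k, j) = exp(-r*dt) * [p_u * V(k+1, j+1) + p_m * V(k+1, j) + p_d * V(k+1, j-1)]
  V(2,-2) = exp(-r*dt) * [p_u*0.000000 + p_m*0.000000 + p_d*0.000000] = 0.000000
  V(2,-1) = exp(-r*dt) * [p_u*4.440000 + p_m*0.000000 + p_d*0.000000] = 0.788149
  V(2,+0) = exp(-r*dt) * [p_u*21.910679 + p_m*4.440000 + p_d*0.000000] = 6.783046
  V(2,+1) = exp(-r*dt) * [p_u*45.258976 + p_m*21.910679 + p_d*4.440000] = 22.972394
  V(2,+2) = exp(-r*dt) * [p_u*76.462281 + p_m*45.258976 + p_d*21.910679] = 46.319810
  V(1,-1) = exp(-r*dt) * [p_u*6.783046 + p_m*0.788149 + p_d*0.000000] = 1.717721
  V(1,+0) = exp(-r*dt) * [p_u*22.972394 + p_m*6.783046 + p_d*0.788149] = 8.615459
  V(1,+1) = exp(-r*dt) * [p_u*46.319810 + p_m*22.972394 + p_d*6.783046] = 24.200246
  V(0,+0) = exp(-r*dt) * [p_u*24.200246 + p_m*8.615459 + p_d*1.717721] = 10.165550


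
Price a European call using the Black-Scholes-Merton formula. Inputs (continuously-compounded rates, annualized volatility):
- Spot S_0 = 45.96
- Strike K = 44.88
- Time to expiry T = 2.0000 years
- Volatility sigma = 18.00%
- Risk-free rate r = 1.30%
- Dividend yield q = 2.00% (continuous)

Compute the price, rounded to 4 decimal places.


Answer: Price = 4.6687

Derivation:
d1 = (ln(S/K) + (r - q + 0.5*sigma^2) * T) / (sigma * sqrt(T)) = 0.16569551
d2 = d1 - sigma * sqrt(T) = -0.08886293
exp(-rT) = 0.97433509; exp(-qT) = 0.96078944
C = S_0 * exp(-qT) * N(d1) - K * exp(-rT) * N(d2)
N(d1) = 0.56580171; N(d2) = 0.46459542
C = 45.9600 * 0.96078944 * 0.56580171 - 44.8800 * 0.97433509 * 0.46459542 = 4.6687


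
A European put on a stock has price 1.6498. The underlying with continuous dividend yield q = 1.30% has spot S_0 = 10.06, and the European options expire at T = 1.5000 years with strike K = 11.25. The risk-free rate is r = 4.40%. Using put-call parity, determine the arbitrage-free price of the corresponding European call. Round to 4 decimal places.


Answer: Call price = 0.9841

Derivation:
Put-call parity: C - P = S_0 * exp(-qT) - K * exp(-rT).
S_0 * exp(-qT) = 10.0600 * 0.98068890 = 9.86573029
K * exp(-rT) = 11.2500 * 0.93613086 = 10.53147222
C = P + S*exp(-qT) - K*exp(-rT)
C = 1.6498 + 9.86573029 - 10.53147222 = 0.9841


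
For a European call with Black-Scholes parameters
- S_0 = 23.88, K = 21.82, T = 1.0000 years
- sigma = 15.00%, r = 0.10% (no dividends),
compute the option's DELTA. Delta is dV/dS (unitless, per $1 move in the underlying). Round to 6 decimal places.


d1 = 0.6830953875; d2 = 0.5330953875
phi(d1) = 0.3159257102; exp(-qT) = 1.0000000000; exp(-rT) = 0.9990004998
N(d1) = 0.7527267151
Delta = exp(-qT) * N(d1) = 1.0000000000 * 0.7527267151 = 0.752727

Answer: Delta = 0.752727


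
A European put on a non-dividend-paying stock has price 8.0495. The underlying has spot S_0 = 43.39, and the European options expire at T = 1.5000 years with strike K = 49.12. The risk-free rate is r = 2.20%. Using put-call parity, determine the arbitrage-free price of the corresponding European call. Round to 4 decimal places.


Answer: Call price = 3.9140

Derivation:
Put-call parity: C - P = S_0 * exp(-qT) - K * exp(-rT).
S_0 * exp(-qT) = 43.3900 * 1.00000000 = 43.39000000
K * exp(-rT) = 49.1200 * 0.96753856 = 47.52549405
C = P + S*exp(-qT) - K*exp(-rT)
C = 8.0495 + 43.39000000 - 47.52549405 = 3.9140


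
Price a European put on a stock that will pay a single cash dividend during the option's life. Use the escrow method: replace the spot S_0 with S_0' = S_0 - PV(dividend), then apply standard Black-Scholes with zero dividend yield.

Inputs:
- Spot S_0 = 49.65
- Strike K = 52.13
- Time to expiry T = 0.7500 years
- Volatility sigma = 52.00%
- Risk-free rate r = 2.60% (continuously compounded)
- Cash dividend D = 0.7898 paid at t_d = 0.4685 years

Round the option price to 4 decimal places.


PV(D) = D * exp(-r * t_d) = 0.7898 * 0.98789289 = 0.78023780
S_0' = S_0 - PV(D) = 49.6500 - 0.78023780 = 48.86976220
d1 = (ln(S_0'/K) + (r + sigma^2/2)*T) / (sigma*sqrt(T)) = 0.12505906
d2 = d1 - sigma*sqrt(T) = -0.32527415
exp(-rT) = 0.98068890
N(-d1) = 0.45023840; N(-d2) = 0.62751320
P = K * exp(-rT) * N(-d2) - S_0' * N(-d1) = 52.1300 * 0.98068890 * 0.62751320 - 48.86976220 * 0.45023840 = 10.0775

Answer: Price = 10.0775


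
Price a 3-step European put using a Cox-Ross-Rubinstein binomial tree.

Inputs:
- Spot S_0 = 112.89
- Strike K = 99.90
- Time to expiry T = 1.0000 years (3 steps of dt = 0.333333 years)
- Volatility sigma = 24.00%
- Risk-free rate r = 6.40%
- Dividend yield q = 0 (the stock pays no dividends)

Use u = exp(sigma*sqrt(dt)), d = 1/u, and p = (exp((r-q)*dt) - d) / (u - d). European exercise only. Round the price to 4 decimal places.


Answer: Price = V(0,0) = 2.7910

Derivation:
dt = T/N = 0.333333
u = exp(sigma*sqrt(dt)) = 1.148623; d = 1/u = 0.870607
p = (exp((r-q)*dt) - d) / (u - d) = 0.542973
Discount per step: exp(-r*dt) = 0.978893
Stock lattice S(k, i) with i counting down-moves:
  k=0: S(0,0) = 112.8900
  k=1: S(1,0) = 129.6681; S(1,1) = 98.2829
  k=2: S(2,0) = 148.9398; S(2,1) = 112.8900; S(2,2) = 85.5658
  k=3: S(3,0) = 171.0757; S(3,1) = 129.6681; S(3,2) = 98.2829; S(3,3) = 74.4942
Terminal payoffs V(N, i) = max(K - S_T, 0):
  V(3,0) = 0.000000; V(3,1) = 0.000000; V(3,2) = 1.617122; V(3,3) = 25.405768
Backward induction: V(k, i) = exp(-r*dt) * [p * V(k+1, i) + (1-p) * V(k+1, i+1)].
  V(2,0) = exp(-r*dt) * [p*0.000000 + (1-p)*0.000000] = 0.000000
  V(2,1) = exp(-r*dt) * [p*0.000000 + (1-p)*1.617122] = 0.723469
  V(2,2) = exp(-r*dt) * [p*1.617122 + (1-p)*25.405768] = 12.225564
  V(1,0) = exp(-r*dt) * [p*0.000000 + (1-p)*0.723469] = 0.323666
  V(1,1) = exp(-r*dt) * [p*0.723469 + (1-p)*12.225564] = 5.854011
  V(0,0) = exp(-r*dt) * [p*0.323666 + (1-p)*5.854011] = 2.791002


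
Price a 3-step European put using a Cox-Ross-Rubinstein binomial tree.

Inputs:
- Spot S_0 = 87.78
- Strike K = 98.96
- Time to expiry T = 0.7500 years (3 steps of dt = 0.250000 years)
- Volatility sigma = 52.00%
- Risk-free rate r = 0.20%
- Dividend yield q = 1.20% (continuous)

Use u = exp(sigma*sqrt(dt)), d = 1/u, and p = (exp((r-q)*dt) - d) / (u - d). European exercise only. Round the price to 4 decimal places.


Answer: Price = V(0,0) = 23.9030

Derivation:
dt = T/N = 0.250000
u = exp(sigma*sqrt(dt)) = 1.296930; d = 1/u = 0.771052
p = (exp((r-q)*dt) - d) / (u - d) = 0.430616
Discount per step: exp(-r*dt) = 0.999500
Stock lattice S(k, i) with i counting down-moves:
  k=0: S(0,0) = 87.7800
  k=1: S(1,0) = 113.8445; S(1,1) = 67.6829
  k=2: S(2,0) = 147.6484; S(2,1) = 87.7800; S(2,2) = 52.1870
  k=3: S(3,0) = 191.4896; S(3,1) = 113.8445; S(3,2) = 67.6829; S(3,3) = 40.2389
Terminal payoffs V(N, i) = max(K - S_T, 0):
  V(3,0) = 0.000000; V(3,1) = 0.000000; V(3,2) = 31.277092; V(3,3) = 58.721120
Backward induction: V(k, i) = exp(-r*dt) * [p * V(k+1, i) + (1-p) * V(k+1, i+1)].
  V(2,0) = exp(-r*dt) * [p*0.000000 + (1-p)*0.000000] = 0.000000
  V(2,1) = exp(-r*dt) * [p*0.000000 + (1-p)*31.277092] = 17.799783
  V(2,2) = exp(-r*dt) * [p*31.277092 + (1-p)*58.721120] = 46.879845
  V(1,0) = exp(-r*dt) * [p*0.000000 + (1-p)*17.799783] = 10.129851
  V(1,1) = exp(-r*dt) * [p*17.799783 + (1-p)*46.879845] = 34.340339
  V(0,0) = exp(-r*dt) * [p*10.129851 + (1-p)*34.340339] = 23.902969


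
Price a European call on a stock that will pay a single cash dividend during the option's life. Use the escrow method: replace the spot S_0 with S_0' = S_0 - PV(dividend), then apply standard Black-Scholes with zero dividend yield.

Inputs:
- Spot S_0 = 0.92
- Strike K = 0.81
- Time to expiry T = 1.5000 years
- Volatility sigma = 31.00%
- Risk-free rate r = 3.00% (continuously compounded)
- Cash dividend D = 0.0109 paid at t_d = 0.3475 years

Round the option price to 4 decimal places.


Answer: Price = 0.2052

Derivation:
PV(D) = D * exp(-r * t_d) = 0.0109 * 0.98962915 = 0.01078696
S_0' = S_0 - PV(D) = 0.9200 - 0.01078696 = 0.90921304
d1 = (ln(S_0'/K) + (r + sigma^2/2)*T) / (sigma*sqrt(T)) = 0.61268900
d2 = d1 - sigma*sqrt(T) = 0.23301809
exp(-rT) = 0.95599748
N(d1) = 0.72995900; N(d2) = 0.59212632
C = S_0' * N(d1) - K * exp(-rT) * N(d2) = 0.90921304 * 0.72995900 - 0.8100 * 0.95599748 * 0.59212632 = 0.2052


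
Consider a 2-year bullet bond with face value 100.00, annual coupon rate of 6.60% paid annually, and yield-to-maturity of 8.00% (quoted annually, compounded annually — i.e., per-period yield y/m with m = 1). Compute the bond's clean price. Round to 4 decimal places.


Answer: Price = 97.5034

Derivation:
Coupon per period c = face * coupon_rate / m = 6.600000
Periods per year m = 1; per-period yield y/m = 0.080000
Number of cashflows N = 2
Cashflows (t years, CF_t, discount factor 1/(1+y/m)^(m*t), PV):
  t = 1.0000: CF_t = 6.600000, DF = 0.925926, PV = 6.111111
  t = 2.0000: CF_t = 106.600000, DF = 0.857339, PV = 91.392318
Price P = sum_t PV_t = 97.503429


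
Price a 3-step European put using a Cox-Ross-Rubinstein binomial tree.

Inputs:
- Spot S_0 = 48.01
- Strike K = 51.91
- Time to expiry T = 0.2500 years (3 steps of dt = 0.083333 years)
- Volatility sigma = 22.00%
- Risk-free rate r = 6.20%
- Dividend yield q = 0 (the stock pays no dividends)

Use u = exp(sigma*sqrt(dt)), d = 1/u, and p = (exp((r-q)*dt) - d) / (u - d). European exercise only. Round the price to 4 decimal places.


dt = T/N = 0.083333
u = exp(sigma*sqrt(dt)) = 1.065569; d = 1/u = 0.938466
p = (exp((r-q)*dt) - d) / (u - d) = 0.524883
Discount per step: exp(-r*dt) = 0.994847
Stock lattice S(k, i) with i counting down-moves:
  k=0: S(0,0) = 48.0100
  k=1: S(1,0) = 51.1579; S(1,1) = 45.0558
  k=2: S(2,0) = 54.5123; S(2,1) = 48.0100; S(2,2) = 42.2833
  k=3: S(3,0) = 58.0866; S(3,1) = 51.1579; S(3,2) = 45.0558; S(3,3) = 39.6814
Terminal payoffs V(N, i) = max(K - S_T, 0):
  V(3,0) = 0.000000; V(3,1) = 0.752053; V(3,2) = 6.854242; V(3,3) = 12.228554
Backward induction: V(k, i) = exp(-r*dt) * [p * V(k+1, i) + (1-p) * V(k+1, i+1)].
  V(2,0) = exp(-r*dt) * [p*0.000000 + (1-p)*0.752053] = 0.355472
  V(2,1) = exp(-r*dt) * [p*0.752053 + (1-p)*6.854242] = 3.632490
  V(2,2) = exp(-r*dt) * [p*6.854242 + (1-p)*12.228554] = 9.359188
  V(1,0) = exp(-r*dt) * [p*0.355472 + (1-p)*3.632490] = 1.902583
  V(1,1) = exp(-r*dt) * [p*3.632490 + (1-p)*9.359188] = 6.320600
  V(0,0) = exp(-r*dt) * [p*1.902583 + (1-p)*6.320600] = 3.981036

Answer: Price = V(0,0) = 3.9810


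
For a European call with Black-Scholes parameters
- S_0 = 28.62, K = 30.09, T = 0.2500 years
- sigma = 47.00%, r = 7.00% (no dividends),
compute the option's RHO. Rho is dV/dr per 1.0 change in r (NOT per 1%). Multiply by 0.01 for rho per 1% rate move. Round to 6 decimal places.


Answer: Rho = 2.948746

Derivation:
d1 = -0.0211685809; d2 = -0.2561685809
phi(d1) = 0.3988529056; exp(-qT) = 1.0000000000; exp(-rT) = 0.9826522357
N(d2) = 0.3989103341
Rho = K*T*exp(-rT)*N(d2) = 30.0900 * 0.2500 * 0.9826522357 * 0.3989103341 = 2.948746


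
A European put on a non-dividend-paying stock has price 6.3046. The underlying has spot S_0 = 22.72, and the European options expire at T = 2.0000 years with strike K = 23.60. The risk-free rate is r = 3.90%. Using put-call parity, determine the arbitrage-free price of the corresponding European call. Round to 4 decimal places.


Put-call parity: C - P = S_0 * exp(-qT) - K * exp(-rT).
S_0 * exp(-qT) = 22.7200 * 1.00000000 = 22.72000000
K * exp(-rT) = 23.6000 * 0.92496443 = 21.82916047
C = P + S*exp(-qT) - K*exp(-rT)
C = 6.3046 + 22.72000000 - 21.82916047 = 7.1954

Answer: Call price = 7.1954


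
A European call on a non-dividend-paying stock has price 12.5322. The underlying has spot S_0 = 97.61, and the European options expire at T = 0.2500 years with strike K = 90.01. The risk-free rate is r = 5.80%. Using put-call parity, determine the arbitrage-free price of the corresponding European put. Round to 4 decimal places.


Put-call parity: C - P = S_0 * exp(-qT) - K * exp(-rT).
S_0 * exp(-qT) = 97.6100 * 1.00000000 = 97.61000000
K * exp(-rT) = 90.0100 * 0.98560462 = 88.71427173
P = C - S*exp(-qT) + K*exp(-rT)
P = 12.5322 - 97.61000000 + 88.71427173 = 3.6365

Answer: Put price = 3.6365


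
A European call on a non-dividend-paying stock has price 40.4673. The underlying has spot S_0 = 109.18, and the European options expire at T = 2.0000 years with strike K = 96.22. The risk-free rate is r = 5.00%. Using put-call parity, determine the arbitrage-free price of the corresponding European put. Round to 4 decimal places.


Answer: Put price = 18.3508

Derivation:
Put-call parity: C - P = S_0 * exp(-qT) - K * exp(-rT).
S_0 * exp(-qT) = 109.1800 * 1.00000000 = 109.18000000
K * exp(-rT) = 96.2200 * 0.90483742 = 87.06345636
P = C - S*exp(-qT) + K*exp(-rT)
P = 40.4673 - 109.18000000 + 87.06345636 = 18.3508


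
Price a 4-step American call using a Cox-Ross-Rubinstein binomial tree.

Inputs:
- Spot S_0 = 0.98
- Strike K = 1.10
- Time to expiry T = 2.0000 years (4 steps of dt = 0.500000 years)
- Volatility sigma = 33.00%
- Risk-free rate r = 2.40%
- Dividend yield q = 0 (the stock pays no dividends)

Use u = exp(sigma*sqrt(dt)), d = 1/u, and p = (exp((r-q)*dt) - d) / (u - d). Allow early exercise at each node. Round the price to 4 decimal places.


dt = T/N = 0.500000
u = exp(sigma*sqrt(dt)) = 1.262817; d = 1/u = 0.791880
p = (exp((r-q)*dt) - d) / (u - d) = 0.467562
Discount per step: exp(-r*dt) = 0.988072
Stock lattice S(k, i) with i counting down-moves:
  k=0: S(0,0) = 0.9800
  k=1: S(1,0) = 1.2376; S(1,1) = 0.7760
  k=2: S(2,0) = 1.5628; S(2,1) = 0.9800; S(2,2) = 0.6145
  k=3: S(3,0) = 1.9735; S(3,1) = 1.2376; S(3,2) = 0.7760; S(3,3) = 0.4866
  k=4: S(4,0) = 2.4922; S(4,1) = 1.5628; S(4,2) = 0.9800; S(4,3) = 0.6145; S(4,4) = 0.3854
Terminal payoffs V(N, i) = max(S_T - K, 0):
  V(4,0) = 1.392231; V(4,1) = 0.462814; V(4,2) = 0.000000; V(4,3) = 0.000000; V(4,4) = 0.000000
Backward induction: V(k, i) = exp(-r*dt) * [p * V(k+1, i) + (1-p) * V(k+1, i+1)]; then take max(V_cont, immediate exercise) for American.
  V(3,0) = exp(-r*dt) * [p*1.392231 + (1-p)*0.462814] = 0.886669; exercise = 0.873548; V(3,0) = max -> 0.886669
  V(3,1) = exp(-r*dt) * [p*0.462814 + (1-p)*0.000000] = 0.213813; exercise = 0.137561; V(3,1) = max -> 0.213813
  V(3,2) = exp(-r*dt) * [p*0.000000 + (1-p)*0.000000] = 0.000000; exercise = 0.000000; V(3,2) = max -> 0.000000
  V(3,3) = exp(-r*dt) * [p*0.000000 + (1-p)*0.000000] = 0.000000; exercise = 0.000000; V(3,3) = max -> 0.000000
  V(2,0) = exp(-r*dt) * [p*0.886669 + (1-p)*0.213813] = 0.522111; exercise = 0.462814; V(2,0) = max -> 0.522111
  V(2,1) = exp(-r*dt) * [p*0.213813 + (1-p)*0.000000] = 0.098778; exercise = 0.000000; V(2,1) = max -> 0.098778
  V(2,2) = exp(-r*dt) * [p*0.000000 + (1-p)*0.000000] = 0.000000; exercise = 0.000000; V(2,2) = max -> 0.000000
  V(1,0) = exp(-r*dt) * [p*0.522111 + (1-p)*0.098778] = 0.293173; exercise = 0.137561; V(1,0) = max -> 0.293173
  V(1,1) = exp(-r*dt) * [p*0.098778 + (1-p)*0.000000] = 0.045634; exercise = 0.000000; V(1,1) = max -> 0.045634
  V(0,0) = exp(-r*dt) * [p*0.293173 + (1-p)*0.045634] = 0.159449; exercise = 0.000000; V(0,0) = max -> 0.159449

Answer: Price = V(0,0) = 0.1594


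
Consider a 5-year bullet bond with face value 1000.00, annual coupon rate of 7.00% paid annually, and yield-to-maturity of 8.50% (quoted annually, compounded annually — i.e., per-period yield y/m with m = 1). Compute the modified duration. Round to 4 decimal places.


Answer: Modified duration = 4.0239

Derivation:
Coupon per period c = face * coupon_rate / m = 70.000000
Periods per year m = 1; per-period yield y/m = 0.085000
Number of cashflows N = 5
Cashflows (t years, CF_t, discount factor 1/(1+y/m)^(m*t), PV):
  t = 1.0000: CF_t = 70.000000, DF = 0.921659, PV = 64.516129
  t = 2.0000: CF_t = 70.000000, DF = 0.849455, PV = 59.461870
  t = 3.0000: CF_t = 70.000000, DF = 0.782908, PV = 54.803567
  t = 4.0000: CF_t = 70.000000, DF = 0.721574, PV = 50.510200
  t = 5.0000: CF_t = 1070.000000, DF = 0.665045, PV = 711.598603
Price P = sum_t PV_t = 940.890369
First compute Macaulay numerator sum_t t * PV_t:
  t * PV_t at t = 1.0000: 64.516129
  t * PV_t at t = 2.0000: 118.923740
  t * PV_t at t = 3.0000: 164.410701
  t * PV_t at t = 4.0000: 202.040800
  t * PV_t at t = 5.0000: 3557.993015
Macaulay duration D = 4107.884384 / 940.890369 = 4.365954
Modified duration = D / (1 + y/m) = 4.365954 / (1 + 0.085000) = 4.023921


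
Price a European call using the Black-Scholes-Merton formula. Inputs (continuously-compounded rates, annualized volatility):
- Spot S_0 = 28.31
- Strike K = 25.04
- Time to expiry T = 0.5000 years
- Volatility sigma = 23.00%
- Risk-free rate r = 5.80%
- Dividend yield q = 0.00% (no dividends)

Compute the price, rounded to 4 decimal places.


d1 = (ln(S/K) + (r - q + 0.5*sigma^2) * T) / (sigma * sqrt(T)) = 1.01433271
d2 = d1 - sigma * sqrt(T) = 0.85169815
exp(-rT) = 0.97141646; exp(-qT) = 1.00000000
C = S_0 * exp(-qT) * N(d1) - K * exp(-rT) * N(d2)
N(d1) = 0.84478799; N(d2) = 0.80280917
C = 28.3100 * 1.00000000 * 0.84478799 - 25.0400 * 0.97141646 * 0.80280917 = 4.3882

Answer: Price = 4.3882


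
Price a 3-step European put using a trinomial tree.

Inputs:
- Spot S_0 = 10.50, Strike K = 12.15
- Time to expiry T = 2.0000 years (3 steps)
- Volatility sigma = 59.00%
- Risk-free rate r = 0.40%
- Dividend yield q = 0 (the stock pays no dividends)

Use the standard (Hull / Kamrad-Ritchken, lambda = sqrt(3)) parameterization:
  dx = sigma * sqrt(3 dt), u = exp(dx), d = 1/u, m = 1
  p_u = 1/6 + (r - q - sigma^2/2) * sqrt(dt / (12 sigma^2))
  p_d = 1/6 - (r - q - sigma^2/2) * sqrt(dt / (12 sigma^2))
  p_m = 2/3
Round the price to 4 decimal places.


Answer: Price = V(0,0) = 4.3704

Derivation:
dt = T/N = 0.666667; dx = sigma*sqrt(3*dt) = 0.834386
u = exp(dx) = 2.303399; d = 1/u = 0.434141
p_u = 0.098732, p_m = 0.666667, p_d = 0.234601
Discount per step: exp(-r*dt) = 0.997337
Stock lattice S(k, j) with j the centered position index:
  k=0: S(0,+0) = 10.5000
  k=1: S(1,-1) = 4.5585; S(1,+0) = 10.5000; S(1,+1) = 24.1857
  k=2: S(2,-2) = 1.9790; S(2,-1) = 4.5585; S(2,+0) = 10.5000; S(2,+1) = 24.1857; S(2,+2) = 55.7093
  k=3: S(3,-3) = 0.8592; S(3,-2) = 1.9790; S(3,-1) = 4.5585; S(3,+0) = 10.5000; S(3,+1) = 24.1857; S(3,+2) = 55.7093; S(3,+3) = 128.3208
Terminal payoffs V(N, j) = max(K - S_T, 0):
  V(3,-3) = 11.290825; V(3,-2) = 10.170977; V(3,-1) = 7.591520; V(3,+0) = 1.650000; V(3,+1) = 0.000000; V(3,+2) = 0.000000; V(3,+3) = 0.000000
Backward induction: V(k, j) = exp(-r*dt) * [p_u * V(k+1, j+1) + p_m * V(k+1, j) + p_d * V(k+1, j-1)]
  V(2,-2) = exp(-r*dt) * [p_u*7.591520 + p_m*10.170977 + p_d*11.290825] = 10.151910
  V(2,-1) = exp(-r*dt) * [p_u*1.650000 + p_m*7.591520 + p_d*10.170977] = 7.589775
  V(2,+0) = exp(-r*dt) * [p_u*0.000000 + p_m*1.650000 + p_d*7.591520] = 2.873305
  V(2,+1) = exp(-r*dt) * [p_u*0.000000 + p_m*0.000000 + p_d*1.650000] = 0.386061
  V(2,+2) = exp(-r*dt) * [p_u*0.000000 + p_m*0.000000 + p_d*0.000000] = 0.000000
  V(1,-1) = exp(-r*dt) * [p_u*2.873305 + p_m*7.589775 + p_d*10.151910] = 7.704612
  V(1,+0) = exp(-r*dt) * [p_u*0.386061 + p_m*2.873305 + p_d*7.589775] = 3.724276
  V(1,+1) = exp(-r*dt) * [p_u*0.000000 + p_m*0.386061 + p_d*2.873305] = 0.928973
  V(0,+0) = exp(-r*dt) * [p_u*0.928973 + p_m*3.724276 + p_d*7.704612] = 4.370409


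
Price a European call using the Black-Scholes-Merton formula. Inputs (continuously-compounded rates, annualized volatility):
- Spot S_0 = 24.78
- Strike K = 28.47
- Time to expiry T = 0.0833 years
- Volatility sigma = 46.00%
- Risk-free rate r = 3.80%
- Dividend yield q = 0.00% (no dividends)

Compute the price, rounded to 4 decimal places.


d1 = (ln(S/K) + (r - q + 0.5*sigma^2) * T) / (sigma * sqrt(T)) = -0.95534546
d2 = d1 - sigma * sqrt(T) = -1.08810946
exp(-rT) = 0.99683960; exp(-qT) = 1.00000000
C = S_0 * exp(-qT) * N(d1) - K * exp(-rT) * N(d2)
N(d1) = 0.16970151; N(d2) = 0.13827339
C = 24.7800 * 1.00000000 * 0.16970151 - 28.4700 * 0.99683960 * 0.13827339 = 0.2810

Answer: Price = 0.2810


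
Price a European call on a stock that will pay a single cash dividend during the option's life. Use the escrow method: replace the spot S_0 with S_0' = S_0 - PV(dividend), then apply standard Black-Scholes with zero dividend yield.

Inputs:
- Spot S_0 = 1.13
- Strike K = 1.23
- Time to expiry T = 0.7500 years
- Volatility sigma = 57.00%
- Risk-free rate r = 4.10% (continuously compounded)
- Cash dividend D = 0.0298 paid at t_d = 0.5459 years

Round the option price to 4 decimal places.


PV(D) = D * exp(-r * t_d) = 0.0298 * 0.97786672 = 0.02914043
S_0' = S_0 - PV(D) = 1.1300 - 0.02914043 = 1.10085957
d1 = (ln(S_0'/K) + (r + sigma^2/2)*T) / (sigma*sqrt(T)) = 0.08440382
d2 = d1 - sigma*sqrt(T) = -0.40923066
exp(-rT) = 0.96971797
N(d1) = 0.53363231; N(d2) = 0.34118520
C = S_0' * N(d1) - K * exp(-rT) * N(d2) = 1.10085957 * 0.53363231 - 1.2300 * 0.96971797 * 0.34118520 = 0.1805

Answer: Price = 0.1805


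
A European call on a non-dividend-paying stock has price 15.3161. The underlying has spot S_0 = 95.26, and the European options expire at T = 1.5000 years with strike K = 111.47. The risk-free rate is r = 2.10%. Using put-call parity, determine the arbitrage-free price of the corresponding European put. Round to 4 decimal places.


Put-call parity: C - P = S_0 * exp(-qT) - K * exp(-rT).
S_0 * exp(-qT) = 95.2600 * 1.00000000 = 95.26000000
K * exp(-rT) = 111.4700 * 0.96899096 = 108.01342192
P = C - S*exp(-qT) + K*exp(-rT)
P = 15.3161 - 95.26000000 + 108.01342192 = 28.0695

Answer: Put price = 28.0695


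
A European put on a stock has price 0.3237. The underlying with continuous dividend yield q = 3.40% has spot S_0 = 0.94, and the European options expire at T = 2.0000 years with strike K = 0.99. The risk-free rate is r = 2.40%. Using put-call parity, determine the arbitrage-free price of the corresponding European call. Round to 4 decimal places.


Answer: Call price = 0.2583

Derivation:
Put-call parity: C - P = S_0 * exp(-qT) - K * exp(-rT).
S_0 * exp(-qT) = 0.9400 * 0.93426047 = 0.87820485
K * exp(-rT) = 0.9900 * 0.95313379 = 0.94360245
C = P + S*exp(-qT) - K*exp(-rT)
C = 0.3237 + 0.87820485 - 0.94360245 = 0.2583


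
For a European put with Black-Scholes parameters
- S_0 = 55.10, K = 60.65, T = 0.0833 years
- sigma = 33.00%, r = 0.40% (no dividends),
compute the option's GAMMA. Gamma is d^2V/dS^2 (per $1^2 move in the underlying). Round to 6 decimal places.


Answer: Gamma = 0.048112

Derivation:
d1 = -0.9565041679; d2 = -1.0517479079
phi(d1) = 0.2524887351; exp(-qT) = 1.0000000000; exp(-rT) = 0.9996668555
Gamma = exp(-qT) * phi(d1) / (S * sigma * sqrt(T)) = 1.0000000000 * 0.2524887351 / (55.1000 * 0.3300 * 0.2886173938) = 0.048112


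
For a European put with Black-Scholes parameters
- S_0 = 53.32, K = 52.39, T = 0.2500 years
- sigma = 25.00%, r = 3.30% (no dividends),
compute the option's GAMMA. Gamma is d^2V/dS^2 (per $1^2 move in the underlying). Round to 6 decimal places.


d1 = 0.2692660951; d2 = 0.1442660951
phi(d1) = 0.3847387878; exp(-qT) = 1.0000000000; exp(-rT) = 0.9917839379
Gamma = exp(-qT) * phi(d1) / (S * sigma * sqrt(T)) = 1.0000000000 * 0.3847387878 / (53.3200 * 0.2500 * 0.5000000000) = 0.057725

Answer: Gamma = 0.057725


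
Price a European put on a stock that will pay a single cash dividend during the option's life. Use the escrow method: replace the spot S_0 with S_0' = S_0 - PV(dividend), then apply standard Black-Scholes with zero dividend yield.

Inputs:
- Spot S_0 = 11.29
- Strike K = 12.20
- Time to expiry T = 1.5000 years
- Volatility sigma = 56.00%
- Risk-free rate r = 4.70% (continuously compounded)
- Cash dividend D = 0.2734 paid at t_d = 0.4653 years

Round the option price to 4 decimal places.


Answer: Price = 3.1809

Derivation:
PV(D) = D * exp(-r * t_d) = 0.2734 * 0.97836830 = 0.26748589
S_0' = S_0 - PV(D) = 11.2900 - 0.26748589 = 11.02251411
d1 = (ln(S_0'/K) + (r + sigma^2/2)*T) / (sigma*sqrt(T)) = 0.29773543
d2 = d1 - sigma*sqrt(T) = -0.38812170
exp(-rT) = 0.93192774
N(-d1) = 0.38295255; N(-d2) = 0.65103701
P = K * exp(-rT) * N(-d2) - S_0' * N(-d1) = 12.2000 * 0.93192774 * 0.65103701 - 11.02251411 * 0.38295255 = 3.1809


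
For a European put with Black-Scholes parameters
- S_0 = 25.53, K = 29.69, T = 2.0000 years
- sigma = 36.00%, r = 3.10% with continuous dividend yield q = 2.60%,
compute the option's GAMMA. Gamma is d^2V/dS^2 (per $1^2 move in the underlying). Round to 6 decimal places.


Answer: Gamma = 0.029131

Derivation:
d1 = -0.0223054036; d2 = -0.5314222860
phi(d1) = 0.3988430497; exp(-qT) = 0.9493288668; exp(-rT) = 0.9398828868
Gamma = exp(-qT) * phi(d1) / (S * sigma * sqrt(T)) = 0.9493288668 * 0.3988430497 / (25.5300 * 0.3600 * 1.4142135624) = 0.029131


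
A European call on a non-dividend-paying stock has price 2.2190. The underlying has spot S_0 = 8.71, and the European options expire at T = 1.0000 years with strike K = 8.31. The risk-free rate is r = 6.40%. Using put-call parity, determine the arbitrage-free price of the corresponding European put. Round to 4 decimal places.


Put-call parity: C - P = S_0 * exp(-qT) - K * exp(-rT).
S_0 * exp(-qT) = 8.7100 * 1.00000000 = 8.71000000
K * exp(-rT) = 8.3100 * 0.93800500 = 7.79482155
P = C - S*exp(-qT) + K*exp(-rT)
P = 2.2190 - 8.71000000 + 7.79482155 = 1.3038

Answer: Put price = 1.3038


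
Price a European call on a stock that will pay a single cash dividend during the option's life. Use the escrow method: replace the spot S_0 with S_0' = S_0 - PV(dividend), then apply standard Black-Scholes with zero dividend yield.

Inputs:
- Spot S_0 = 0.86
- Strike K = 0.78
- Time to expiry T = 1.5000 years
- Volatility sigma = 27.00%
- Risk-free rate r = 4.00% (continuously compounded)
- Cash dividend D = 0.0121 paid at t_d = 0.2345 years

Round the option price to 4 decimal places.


Answer: Price = 0.1702

Derivation:
PV(D) = D * exp(-r * t_d) = 0.0121 * 0.99066385 = 0.01198703
S_0' = S_0 - PV(D) = 0.8600 - 0.01198703 = 0.84801297
d1 = (ln(S_0'/K) + (r + sigma^2/2)*T) / (sigma*sqrt(T)) = 0.59960185
d2 = d1 - sigma*sqrt(T) = 0.26892073
exp(-rT) = 0.94176453
N(d1) = 0.72561419; N(d2) = 0.60600466
C = S_0' * N(d1) - K * exp(-rT) * N(d2) = 0.84801297 * 0.72561419 - 0.7800 * 0.94176453 * 0.60600466 = 0.1702


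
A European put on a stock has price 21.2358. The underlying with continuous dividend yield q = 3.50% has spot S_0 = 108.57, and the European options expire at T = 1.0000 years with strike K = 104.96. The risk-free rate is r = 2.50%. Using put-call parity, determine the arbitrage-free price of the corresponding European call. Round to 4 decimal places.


Put-call parity: C - P = S_0 * exp(-qT) - K * exp(-rT).
S_0 * exp(-qT) = 108.5700 * 0.96560542 = 104.83578004
K * exp(-rT) = 104.9600 * 0.97530991 = 102.36852837
C = P + S*exp(-qT) - K*exp(-rT)
C = 21.2358 + 104.83578004 - 102.36852837 = 23.7031

Answer: Call price = 23.7031


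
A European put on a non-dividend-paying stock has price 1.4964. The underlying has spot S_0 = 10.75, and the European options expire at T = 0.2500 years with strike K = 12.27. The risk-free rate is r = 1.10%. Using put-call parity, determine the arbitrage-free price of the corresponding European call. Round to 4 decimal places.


Put-call parity: C - P = S_0 * exp(-qT) - K * exp(-rT).
S_0 * exp(-qT) = 10.7500 * 1.00000000 = 10.75000000
K * exp(-rT) = 12.2700 * 0.99725378 = 12.23630385
C = P + S*exp(-qT) - K*exp(-rT)
C = 1.4964 + 10.75000000 - 12.23630385 = 0.0101

Answer: Call price = 0.0101


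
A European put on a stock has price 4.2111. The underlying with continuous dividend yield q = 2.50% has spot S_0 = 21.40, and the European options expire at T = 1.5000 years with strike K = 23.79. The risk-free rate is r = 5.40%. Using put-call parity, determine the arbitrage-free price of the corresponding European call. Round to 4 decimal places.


Answer: Call price = 2.8845

Derivation:
Put-call parity: C - P = S_0 * exp(-qT) - K * exp(-rT).
S_0 * exp(-qT) = 21.4000 * 0.96319442 = 20.61236054
K * exp(-rT) = 23.7900 * 0.92219369 = 21.93898792
C = P + S*exp(-qT) - K*exp(-rT)
C = 4.2111 + 20.61236054 - 21.93898792 = 2.8845


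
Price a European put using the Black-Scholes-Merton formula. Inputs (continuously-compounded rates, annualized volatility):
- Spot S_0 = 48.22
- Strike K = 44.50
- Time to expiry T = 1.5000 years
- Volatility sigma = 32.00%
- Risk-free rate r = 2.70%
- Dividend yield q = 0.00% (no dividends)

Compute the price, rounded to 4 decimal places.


Answer: Price = 4.6502

Derivation:
d1 = (ln(S/K) + (r - q + 0.5*sigma^2) * T) / (sigma * sqrt(T)) = 0.50414756
d2 = d1 - sigma * sqrt(T) = 0.11222920
exp(-rT) = 0.96030916; exp(-qT) = 1.00000000
P = K * exp(-rT) * N(-d2) - S_0 * exp(-qT) * N(-d1)
N(-d1) = 0.30707884; N(-d2) = 0.45532084
P = 44.5000 * 0.96030916 * 0.45532084 - 48.2200 * 1.00000000 * 0.30707884 = 4.6502


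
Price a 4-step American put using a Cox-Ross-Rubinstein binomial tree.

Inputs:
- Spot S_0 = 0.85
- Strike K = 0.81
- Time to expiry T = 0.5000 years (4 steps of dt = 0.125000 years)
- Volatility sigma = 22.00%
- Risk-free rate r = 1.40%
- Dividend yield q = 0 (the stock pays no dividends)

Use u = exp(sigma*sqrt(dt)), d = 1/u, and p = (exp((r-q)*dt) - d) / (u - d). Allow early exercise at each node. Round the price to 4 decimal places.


Answer: Price = V(0,0) = 0.0337

Derivation:
dt = T/N = 0.125000
u = exp(sigma*sqrt(dt)) = 1.080887; d = 1/u = 0.925166
p = (exp((r-q)*dt) - d) / (u - d) = 0.491812
Discount per step: exp(-r*dt) = 0.998252
Stock lattice S(k, i) with i counting down-moves:
  k=0: S(0,0) = 0.8500
  k=1: S(1,0) = 0.9188; S(1,1) = 0.7864
  k=2: S(2,0) = 0.9931; S(2,1) = 0.8500; S(2,2) = 0.7275
  k=3: S(3,0) = 1.0734; S(3,1) = 0.9188; S(3,2) = 0.7864; S(3,3) = 0.6731
  k=4: S(4,0) = 1.1602; S(4,1) = 0.9931; S(4,2) = 0.8500; S(4,3) = 0.7275; S(4,4) = 0.6227
Terminal payoffs V(N, i) = max(K - S_T, 0):
  V(4,0) = 0.000000; V(4,1) = 0.000000; V(4,2) = 0.000000; V(4,3) = 0.082457; V(4,4) = 0.187272
Backward induction: V(k, i) = exp(-r*dt) * [p * V(k+1, i) + (1-p) * V(k+1, i+1)]; then take max(V_cont, immediate exercise) for American.
  V(3,0) = exp(-r*dt) * [p*0.000000 + (1-p)*0.000000] = 0.000000; exercise = 0.000000; V(3,0) = max -> 0.000000
  V(3,1) = exp(-r*dt) * [p*0.000000 + (1-p)*0.000000] = 0.000000; exercise = 0.000000; V(3,1) = max -> 0.000000
  V(3,2) = exp(-r*dt) * [p*0.000000 + (1-p)*0.082457] = 0.041830; exercise = 0.023609; V(3,2) = max -> 0.041830
  V(3,3) = exp(-r*dt) * [p*0.082457 + (1-p)*0.187272] = 0.135486; exercise = 0.136902; V(3,3) = max -> 0.136902
  V(2,0) = exp(-r*dt) * [p*0.000000 + (1-p)*0.000000] = 0.000000; exercise = 0.000000; V(2,0) = max -> 0.000000
  V(2,1) = exp(-r*dt) * [p*0.000000 + (1-p)*0.041830] = 0.021221; exercise = 0.000000; V(2,1) = max -> 0.021221
  V(2,2) = exp(-r*dt) * [p*0.041830 + (1-p)*0.136902] = 0.089987; exercise = 0.082457; V(2,2) = max -> 0.089987
  V(1,0) = exp(-r*dt) * [p*0.000000 + (1-p)*0.021221] = 0.010765; exercise = 0.000000; V(1,0) = max -> 0.010765
  V(1,1) = exp(-r*dt) * [p*0.021221 + (1-p)*0.089987] = 0.056069; exercise = 0.023609; V(1,1) = max -> 0.056069
  V(0,0) = exp(-r*dt) * [p*0.010765 + (1-p)*0.056069] = 0.033729; exercise = 0.000000; V(0,0) = max -> 0.033729


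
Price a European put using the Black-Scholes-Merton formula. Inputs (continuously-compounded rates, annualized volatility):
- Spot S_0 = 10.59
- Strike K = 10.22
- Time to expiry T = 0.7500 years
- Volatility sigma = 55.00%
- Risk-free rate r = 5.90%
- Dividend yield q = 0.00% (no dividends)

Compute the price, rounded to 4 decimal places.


Answer: Price = 1.5371

Derivation:
d1 = (ln(S/K) + (r - q + 0.5*sigma^2) * T) / (sigma * sqrt(T)) = 0.40572204
d2 = d1 - sigma * sqrt(T) = -0.07059194
exp(-rT) = 0.95671475; exp(-qT) = 1.00000000
P = K * exp(-rT) * N(-d2) - S_0 * exp(-qT) * N(-d1)
N(-d1) = 0.34247342; N(-d2) = 0.52813874
P = 10.2200 * 0.95671475 * 0.52813874 - 10.5900 * 1.00000000 * 0.34247342 = 1.5371


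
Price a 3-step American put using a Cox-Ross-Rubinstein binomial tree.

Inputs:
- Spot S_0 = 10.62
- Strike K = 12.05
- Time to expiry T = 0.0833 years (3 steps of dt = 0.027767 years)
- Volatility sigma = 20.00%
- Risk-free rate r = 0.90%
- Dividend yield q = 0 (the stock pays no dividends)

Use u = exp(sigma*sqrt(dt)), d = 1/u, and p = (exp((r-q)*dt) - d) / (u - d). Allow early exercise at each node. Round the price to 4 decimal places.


Answer: Price = V(0,0) = 1.4300

Derivation:
dt = T/N = 0.027767
u = exp(sigma*sqrt(dt)) = 1.033888; d = 1/u = 0.967223
p = (exp((r-q)*dt) - d) / (u - d) = 0.495418
Discount per step: exp(-r*dt) = 0.999750
Stock lattice S(k, i) with i counting down-moves:
  k=0: S(0,0) = 10.6200
  k=1: S(1,0) = 10.9799; S(1,1) = 10.2719
  k=2: S(2,0) = 11.3520; S(2,1) = 10.6200; S(2,2) = 9.9352
  k=3: S(3,0) = 11.7367; S(3,1) = 10.9799; S(3,2) = 10.2719; S(3,3) = 9.6096
Terminal payoffs V(N, i) = max(K - S_T, 0):
  V(3,0) = 0.313320; V(3,1) = 1.070107; V(3,2) = 1.778097; V(3,3) = 2.440434
Backward induction: V(k, i) = exp(-r*dt) * [p * V(k+1, i) + (1-p) * V(k+1, i+1)]; then take max(V_cont, immediate exercise) for American.
  V(2,0) = exp(-r*dt) * [p*0.313320 + (1-p)*1.070107] = 0.695007; exercise = 0.698018; V(2,0) = max -> 0.698018
  V(2,1) = exp(-r*dt) * [p*1.070107 + (1-p)*1.778097] = 1.426989; exercise = 1.430000; V(2,1) = max -> 1.430000
  V(2,2) = exp(-r*dt) * [p*1.778097 + (1-p)*2.440434] = 2.111772; exercise = 2.114783; V(2,2) = max -> 2.114783
  V(1,0) = exp(-r*dt) * [p*0.698018 + (1-p)*1.430000] = 1.067096; exercise = 1.070107; V(1,0) = max -> 1.070107
  V(1,1) = exp(-r*dt) * [p*1.430000 + (1-p)*2.114783] = 1.775086; exercise = 1.778097; V(1,1) = max -> 1.778097
  V(0,0) = exp(-r*dt) * [p*1.070107 + (1-p)*1.778097] = 1.426989; exercise = 1.430000; V(0,0) = max -> 1.430000


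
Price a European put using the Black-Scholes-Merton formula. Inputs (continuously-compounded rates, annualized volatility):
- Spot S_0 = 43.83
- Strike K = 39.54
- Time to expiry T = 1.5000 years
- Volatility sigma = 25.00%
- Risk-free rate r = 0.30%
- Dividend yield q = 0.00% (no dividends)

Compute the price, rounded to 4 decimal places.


d1 = (ln(S/K) + (r - q + 0.5*sigma^2) * T) / (sigma * sqrt(T)) = 0.50420524
d2 = d1 - sigma * sqrt(T) = 0.19801903
exp(-rT) = 0.99551011; exp(-qT) = 1.00000000
P = K * exp(-rT) * N(-d2) - S_0 * exp(-qT) * N(-d1)
N(-d1) = 0.30705858; N(-d2) = 0.42151509
P = 39.5400 * 0.99551011 * 0.42151509 - 43.8300 * 1.00000000 * 0.30705858 = 3.1335

Answer: Price = 3.1335


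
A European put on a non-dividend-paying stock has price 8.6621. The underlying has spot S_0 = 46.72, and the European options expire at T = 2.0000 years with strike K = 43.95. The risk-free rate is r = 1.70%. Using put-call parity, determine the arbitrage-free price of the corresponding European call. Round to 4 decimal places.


Put-call parity: C - P = S_0 * exp(-qT) - K * exp(-rT).
S_0 * exp(-qT) = 46.7200 * 1.00000000 = 46.72000000
K * exp(-rT) = 43.9500 * 0.96657150 = 42.48081763
C = P + S*exp(-qT) - K*exp(-rT)
C = 8.6621 + 46.72000000 - 42.48081763 = 12.9013

Answer: Call price = 12.9013


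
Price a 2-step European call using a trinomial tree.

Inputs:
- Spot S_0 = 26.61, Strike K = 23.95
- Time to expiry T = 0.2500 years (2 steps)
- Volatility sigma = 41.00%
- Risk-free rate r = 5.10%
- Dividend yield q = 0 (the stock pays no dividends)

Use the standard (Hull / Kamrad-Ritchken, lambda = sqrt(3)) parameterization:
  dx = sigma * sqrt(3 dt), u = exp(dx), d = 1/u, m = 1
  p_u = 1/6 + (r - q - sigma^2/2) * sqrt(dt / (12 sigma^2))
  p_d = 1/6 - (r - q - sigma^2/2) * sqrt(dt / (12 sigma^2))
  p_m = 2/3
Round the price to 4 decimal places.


dt = T/N = 0.125000; dx = sigma*sqrt(3*dt) = 0.251073
u = exp(dx) = 1.285404; d = 1/u = 0.777966
p_u = 0.158439, p_m = 0.666667, p_d = 0.174894
Discount per step: exp(-r*dt) = 0.993645
Stock lattice S(k, j) with j the centered position index:
  k=0: S(0,+0) = 26.6100
  k=1: S(1,-1) = 20.7017; S(1,+0) = 26.6100; S(1,+1) = 34.2046
  k=2: S(2,-2) = 16.1052; S(2,-1) = 20.7017; S(2,+0) = 26.6100; S(2,+1) = 34.2046; S(2,+2) = 43.9667
Terminal payoffs V(N, j) = max(S_T - K, 0):
  V(2,-2) = 0.000000; V(2,-1) = 0.000000; V(2,+0) = 2.660000; V(2,+1) = 10.254588; V(2,+2) = 20.016698
Backward induction: V(k, j) = exp(-r*dt) * [p_u * V(k+1, j+1) + p_m * V(k+1, j) + p_d * V(k+1, j-1)]
  V(1,-1) = exp(-r*dt) * [p_u*2.660000 + p_m*0.000000 + p_d*0.000000] = 0.418771
  V(1,+0) = exp(-r*dt) * [p_u*10.254588 + p_m*2.660000 + p_d*0.000000] = 3.376471
  V(1,+1) = exp(-r*dt) * [p_u*20.016698 + p_m*10.254588 + p_d*2.660000] = 10.406491
  V(0,+0) = exp(-r*dt) * [p_u*10.406491 + p_m*3.376471 + p_d*0.418771] = 3.947773

Answer: Price = V(0,0) = 3.9478


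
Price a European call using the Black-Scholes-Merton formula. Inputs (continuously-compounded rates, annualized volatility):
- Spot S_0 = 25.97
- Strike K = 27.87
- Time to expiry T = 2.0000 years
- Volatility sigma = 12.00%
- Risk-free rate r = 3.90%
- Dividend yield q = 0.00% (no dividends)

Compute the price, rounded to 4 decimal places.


d1 = (ln(S/K) + (r - q + 0.5*sigma^2) * T) / (sigma * sqrt(T)) = 0.12840578
d2 = d1 - sigma * sqrt(T) = -0.04129984
exp(-rT) = 0.92496443; exp(-qT) = 1.00000000
C = S_0 * exp(-qT) * N(d1) - K * exp(-rT) * N(d2)
N(d1) = 0.55108607; N(d2) = 0.48352843
C = 25.9700 * 1.00000000 * 0.55108607 - 27.8700 * 0.92496443 * 0.48352843 = 1.8469

Answer: Price = 1.8469


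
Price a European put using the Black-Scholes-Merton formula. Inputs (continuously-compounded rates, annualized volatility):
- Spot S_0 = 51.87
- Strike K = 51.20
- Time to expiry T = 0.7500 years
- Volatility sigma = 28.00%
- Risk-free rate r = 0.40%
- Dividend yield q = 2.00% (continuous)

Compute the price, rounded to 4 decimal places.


Answer: Price = 4.9030

Derivation:
d1 = (ln(S/K) + (r - q + 0.5*sigma^2) * T) / (sigma * sqrt(T)) = 0.12537184
d2 = d1 - sigma * sqrt(T) = -0.11711527
exp(-rT) = 0.99700450; exp(-qT) = 0.98511194
P = K * exp(-rT) * N(-d2) - S_0 * exp(-qT) * N(-d1)
N(-d1) = 0.45011459; N(-d2) = 0.54661565
P = 51.2000 * 0.99700450 * 0.54661565 - 51.8700 * 0.98511194 * 0.45011459 = 4.9030


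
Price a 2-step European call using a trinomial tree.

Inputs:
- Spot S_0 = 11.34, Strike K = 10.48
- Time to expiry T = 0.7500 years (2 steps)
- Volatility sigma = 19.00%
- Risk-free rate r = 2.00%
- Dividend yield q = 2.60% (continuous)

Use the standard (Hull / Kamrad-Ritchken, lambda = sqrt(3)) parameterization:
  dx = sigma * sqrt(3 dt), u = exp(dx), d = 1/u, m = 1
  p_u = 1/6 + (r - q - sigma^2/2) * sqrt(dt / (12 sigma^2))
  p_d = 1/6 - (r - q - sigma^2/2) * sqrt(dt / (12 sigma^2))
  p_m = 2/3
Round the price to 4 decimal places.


dt = T/N = 0.375000; dx = sigma*sqrt(3*dt) = 0.201525
u = exp(dx) = 1.223267; d = 1/u = 0.817483
p_u = 0.144290, p_m = 0.666667, p_d = 0.189043
Discount per step: exp(-r*dt) = 0.992528
Stock lattice S(k, j) with j the centered position index:
  k=0: S(0,+0) = 11.3400
  k=1: S(1,-1) = 9.2703; S(1,+0) = 11.3400; S(1,+1) = 13.8719
  k=2: S(2,-2) = 7.5783; S(2,-1) = 9.2703; S(2,+0) = 11.3400; S(2,+1) = 13.8719; S(2,+2) = 16.9690
Terminal payoffs V(N, j) = max(S_T - K, 0):
  V(2,-2) = 0.000000; V(2,-1) = 0.000000; V(2,+0) = 0.860000; V(2,+1) = 3.391852; V(2,+2) = 6.488983
Backward induction: V(k, j) = exp(-r*dt) * [p_u * V(k+1, j+1) + p_m * V(k+1, j) + p_d * V(k+1, j-1)]
  V(1,-1) = exp(-r*dt) * [p_u*0.860000 + p_m*0.000000 + p_d*0.000000] = 0.123163
  V(1,+0) = exp(-r*dt) * [p_u*3.391852 + p_m*0.860000 + p_d*0.000000] = 1.054804
  V(1,+1) = exp(-r*dt) * [p_u*6.488983 + p_m*3.391852 + p_d*0.860000] = 3.335003
  V(0,+0) = exp(-r*dt) * [p_u*3.335003 + p_m*1.054804 + p_d*0.123163] = 1.198671

Answer: Price = V(0,0) = 1.1987
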